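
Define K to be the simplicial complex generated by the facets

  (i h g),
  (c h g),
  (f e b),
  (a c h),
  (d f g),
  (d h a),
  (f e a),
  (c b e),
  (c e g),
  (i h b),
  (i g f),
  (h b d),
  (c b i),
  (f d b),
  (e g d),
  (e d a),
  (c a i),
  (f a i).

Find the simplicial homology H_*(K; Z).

Order the vertices as a < b < c < d < e < f < g < h < i. Listing each simplex with vertices in this order, K has dimension 2 with simplices:

  0-simplices (9): a, b, c, d, e, f, g, h, i
  1-simplices (27): ac, ad, ae, af, ah, ai, bc, bd, be, bf, bh, bi, ce, cg, ch, ci, de, df, dg, dh, ef, eg, fg, fi, gh, gi, hi
  2-simplices (18): ach, aci, ade, adh, aef, afi, bce, bci, bdf, bdh, bef, bhi, ceg, cgh, deg, dfg, fgi, ghi

so the chain groups are C_0 ≅ Z^9, C_1 ≅ Z^27, C_2 ≅ Z^18.

∂_1: C_1 → C_0 maps an edge to its endpoints' difference, ∂[p,q] = q − p. For instance
  ∂df = f − d.
This gives a 9×27 integer matrix of rank 8; reducing to Smith normal form yields diagonal entries (1,1,1,1,1,1,1,1).

Boundary ∂_2: C_2 → C_1 acts by ∂[p,q,r] = [q,r] − [p,r] + [p,q]. For instance
  ∂ghi = hi − gi + gh,
  ∂aci = ci − ai + ac.
As a 27×18 matrix over Z this has rank 18, with invariant factors (1,1,1,1,1,1,1,1,1,1,1,1,1,1,1,1,1,2).

Now H_k = ker ∂_k / im ∂_{k+1}, so:

  H_0: rank C_0 − rank ∂_1 = 9 − 8 = 1, and the invariant factors of ∂_1 are all 1, so H_0 ≅ Z.
  H_1: rank ker ∂_1 − rank ∂_2 = (27 − 8) − 18 = 1, and ∂_2 has invariant factor 2 > 1, so H_1 ≅ Z ⊕ Z/2Z.
  H_2: rank ker ∂_2 − rank ∂_3 = (18 − 18) − 0 = 0, and there is no ∂_3, so H_2 ≅ 0.

As a check, the Euler characteristic is 9 − 27 + 18 = 0, which agrees with 1 − 1 + 0 = 0.
(K is a triangulation of the Klein bottle.)

H_0 ≅ Z,  H_1 ≅ Z ⊕ Z/2Z,  H_2 = 0.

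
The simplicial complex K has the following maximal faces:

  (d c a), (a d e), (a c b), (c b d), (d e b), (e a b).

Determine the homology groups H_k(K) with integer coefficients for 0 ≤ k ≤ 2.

H_0 = Z,  H_1 = 0,  H_2 = Z.

Fix the vertex order a < b < c < d < e and write every simplex with vertices in increasing order. Then dim K = 2 and the simplices of K are:

  0-simplices (5): a, b, c, d, e
  1-simplices (9): ab, ac, ad, ae, bc, bd, be, cd, de
  2-simplices (6): abc, abe, acd, ade, bcd, bde

Hence C_0 ≅ Z^5, C_1 ≅ Z^9, C_2 ≅ Z^6.

Boundary ∂_1: C_1 → C_0 maps an edge to its endpoints' difference, ∂[p,q] = q − p.
The 5×9 boundary matrix has rank 4 and Smith normal form diag(1,1,1,1).

The boundary map ∂_2: C_2 → C_1 acts by ∂[p,q,r] = [q,r] − [p,r] + [p,q]. For instance
  ∂acd = cd − ad + ac,
  ∂ade = de − ae + ad.
This gives a 9×6 integer matrix of rank 5; reducing to Smith normal form yields diagonal entries (1,1,1,1,1).

Reading off H_k = ker ∂_k / im ∂_{k+1}:

  H_0: rank C_0 − rank ∂_1 = 5 − 4 = 1, and the invariant factors of ∂_1 are all 1, so H_0 = Z.
  H_1: rank ker ∂_1 − rank ∂_2 = (9 − 4) − 5 = 0, and the invariant factors of ∂_2 are all 1, so H_1 = 0.
  H_2: rank ker ∂_2 − rank ∂_3 = (6 − 5) − 0 = 1, and there is no ∂_3, so H_2 = Z.

(K is a triangulation of the 2-sphere S^2.)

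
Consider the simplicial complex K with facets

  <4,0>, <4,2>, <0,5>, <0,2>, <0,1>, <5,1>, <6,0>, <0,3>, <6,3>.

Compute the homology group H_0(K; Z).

H_0 = Z.

We work with the vertex ordering 0 < 1 < 2 < 3 < 4 < 5 < 6. The simplices of K, each written with vertices in increasing order, are:

  0-simplices (7): [0], [1], [2], [3], [4], [5], [6]
  1-simplices (9): [0,1], [0,2], [0,3], [0,4], [0,5], [0,6], [1,5], [2,4], [3,6]

Hence C_0 ≅ Z^7, C_1 ≅ Z^9.

The boundary map ∂_1: C_1 → C_0 sends each edge [p,q] (with p < q) to q − p.
This gives a 7×9 integer matrix of rank 6; reducing to Smith normal form yields diagonal entries (1,1,1,1,1,1).

Now H_k = ker ∂_k / im ∂_{k+1}, so:

  H_0: rank C_0 − rank ∂_1 = 7 − 6 = 1, and the invariant factors of ∂_1 are all 1, so H_0 = Z.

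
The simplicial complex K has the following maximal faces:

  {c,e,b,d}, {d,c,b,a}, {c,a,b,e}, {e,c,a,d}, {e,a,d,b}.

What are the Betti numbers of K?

Order the vertices as a < b < c < d < e. Listing each simplex with vertices in this order, K has dimension 3 with simplices:

  0-simplices (5): a, b, c, d, e
  1-simplices (10): ab, ac, ad, ae, bc, bd, be, cd, ce, de
  2-simplices (10): abc, abd, abe, acd, ace, ade, bcd, bce, bde, cde
  3-simplices (5): abcd, abce, abde, acde, bcde

Hence C_0 ≅ Z^5, C_1 ≅ Z^10, C_2 ≅ Z^10, C_3 ≅ Z^5.

The boundary map ∂_1: C_1 → C_0 sends each edge [p,q] (with p < q) to q − p.
As a 5×10 matrix over Z this has rank 4, with invariant factors (1,1,1,1).

Boundary ∂_2: C_2 → C_1 sends each 2-simplex [p,q,r] to [q,r] − [p,r] + [p,q]. For instance
  ∂abc = bc − ac + ab,
  ∂ace = ce − ae + ac.
This gives a 10×10 integer matrix of rank 6; reducing to Smith normal form yields diagonal entries (1,1,1,1,1,1).

∂_3: C_3 → C_2 sends each 3-simplex σ to the alternating sum Σ_i (−1)^i (σ with its i-th vertex removed). For instance
  ∂abcd = bcd − acd + abd − abc,
  ∂acde = cde − ade + ace − acd.
This gives a 10×5 integer matrix of rank 4; reducing to Smith normal form yields diagonal entries (1,1,1,1).

Reading off H_k = ker ∂_k / im ∂_{k+1}:

  H_0: rank C_0 − rank ∂_1 = 5 − 4 = 1, and the invariant factors of ∂_1 are all 1, so H_0 = Z.
  H_1: rank ker ∂_1 − rank ∂_2 = (10 − 4) − 6 = 0, and the invariant factors of ∂_2 are all 1, so H_1 = 0.
  H_2: rank ker ∂_2 − rank ∂_3 = (10 − 6) − 4 = 0, and the invariant factors of ∂_3 are all 1, so H_2 = 0.
  H_3: rank ker ∂_3 − rank ∂_4 = (5 − 4) − 0 = 1, and there is no ∂_4, so H_3 = Z.

(K is a triangulation of the 3-sphere S^3.)

Hence the Betti numbers are b_0 = 1, b_1 = 0, b_2 = 0, b_3 = 1.

b_0 = 1, b_1 = 0, b_2 = 0, b_3 = 1.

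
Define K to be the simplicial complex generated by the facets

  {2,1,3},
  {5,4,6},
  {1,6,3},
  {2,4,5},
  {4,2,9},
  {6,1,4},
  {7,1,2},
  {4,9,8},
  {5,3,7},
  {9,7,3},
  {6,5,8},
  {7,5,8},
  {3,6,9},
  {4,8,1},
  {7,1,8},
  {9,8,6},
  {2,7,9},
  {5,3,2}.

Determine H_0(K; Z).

H_0 ≅ Z.

K has 9 vertices, 27 edges, 18 triangles.
rank ∂_0 = 0, rank ∂_1 = 8 ⇒ b_0 = 9 − 0 − 8 = 1; all invariant factors of ∂_1 are 1 so no torsion. So H_0 = Z.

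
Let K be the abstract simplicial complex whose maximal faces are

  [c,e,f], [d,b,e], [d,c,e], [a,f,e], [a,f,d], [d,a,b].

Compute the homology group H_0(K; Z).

We work with the vertex ordering a < b < c < d < e < f. The simplices of K, each written with vertices in increasing order, are:

  0-simplices (6): a, b, c, d, e, f
  1-simplices (12): ab, ad, ae, af, bd, be, cd, ce, cf, de, df, ef
  2-simplices (6): abd, adf, aef, bde, cde, cef

giving chain groups C_0 ≅ Z^6, C_1 ≅ Z^12, C_2 ≅ Z^6.

∂_1: C_1 → C_0 maps an edge to its endpoints' difference, ∂[p,q] = q − p. For instance
  ∂ef = f − e.
This gives a 6×12 integer matrix of rank 5; reducing to Smith normal form yields diagonal entries (1,1,1,1,1).

The boundary map ∂_2: C_2 → C_1 maps a triangle to the signed sum of its edges. For instance
  ∂aef = ef − af + ae,
  ∂adf = df − af + ad.
This gives a 12×6 integer matrix of rank 6; reducing to Smith normal form yields diagonal entries (1,1,1,1,1,1).

Reading off H_k = ker ∂_k / im ∂_{k+1}:

  H_0: rank C_0 − rank ∂_1 = 6 − 5 = 1, and the invariant factors of ∂_1 are all 1, so H_0 = Z.

H_0 = Z.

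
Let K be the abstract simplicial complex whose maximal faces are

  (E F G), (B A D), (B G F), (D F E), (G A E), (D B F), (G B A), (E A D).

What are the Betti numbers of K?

Fix the vertex order A < B < D < E < F < G and write every simplex with vertices in increasing order. Then dim K = 2 and the simplices of K are:

  0-simplices (6): A, B, D, E, F, G
  1-simplices (12): AB, AD, AE, AG, BD, BF, BG, DE, DF, EF, EG, FG
  2-simplices (8): ABD, ABG, ADE, AEG, BDF, BFG, DEF, EFG

Hence C_0 ≅ Z^6, C_1 ≅ Z^12, C_2 ≅ Z^8.

Boundary ∂_1: C_1 → C_0 is given by ∂[p,q] = [q] − [p]. For instance
  ∂AB = B − A.
The 6×12 boundary matrix has rank 5 and Smith normal form diag(1,1,1,1,1).

Boundary ∂_2: C_2 → C_1 sends each 2-simplex [p,q,r] to [q,r] − [p,r] + [p,q]. For instance
  ∂ABD = BD − AD + AB,
  ∂ABG = BG − AG + AB.
This gives a 12×8 integer matrix of rank 7; reducing to Smith normal form yields diagonal entries (1,1,1,1,1,1,1).

Computing H_k = (kernel of ∂_k) / (image of ∂_{k+1}):

  H_0: rank C_0 − rank ∂_1 = 6 − 5 = 1, and the invariant factors of ∂_1 are all 1, so H_0 = Z.
  H_1: rank ker ∂_1 − rank ∂_2 = (12 − 5) − 7 = 0, and the invariant factors of ∂_2 are all 1, so H_1 = 0.
  H_2: rank ker ∂_2 − rank ∂_3 = (8 − 7) − 0 = 1, and there is no ∂_3, so H_2 = Z.

(K is a triangulation of the 2-sphere S^2.)

Hence the Betti numbers are b_0 = 1, b_1 = 0, b_2 = 1.

b_0 = 1, b_1 = 0, b_2 = 1.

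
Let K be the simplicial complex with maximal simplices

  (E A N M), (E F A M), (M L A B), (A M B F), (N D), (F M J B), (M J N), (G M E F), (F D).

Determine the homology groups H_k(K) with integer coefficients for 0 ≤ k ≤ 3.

H_0 ≅ Z,  H_1 ≅ Z,  H_2 = 0,  H_3 = 0.

We work with the vertex ordering A < B < D < E < F < G < J < L < M < N. The simplices of K, each written with vertices in increasing order, are:

  0-simplices (10): A, B, D, E, F, G, J, L, M, N
  1-simplices (24): AB, AE, AF, AL, AM, AN, BF, BJ, BL, BM, DF, DN, EF, EG, EM, EN, FG, FJ, FM, GM, JM, JN, LM, MN
  2-simplices (20): ABF, ABL, ABM, AEF, AEM, AEN, AFM, ALM, AMN, BFJ, BFM, BJM, BLM, EFG, EFM, EGM, EMN, FGM, FJM, JMN
  3-simplices (6): ABFM, ABLM, AEFM, AEMN, BFJM, EFGM

so the chain groups are C_0 ≅ Z^10, C_1 ≅ Z^24, C_2 ≅ Z^20, C_3 ≅ Z^6.

Boundary ∂_1: C_1 → C_0 maps an edge to its endpoints' difference, ∂[p,q] = q − p.
As a 10×24 matrix over Z this has rank 9, with invariant factors (1,1,1,1,1,1,1,1,1).

The boundary map ∂_2: C_2 → C_1 maps a triangle to the signed sum of its edges. For instance
  ∂ABM = BM − AM + AB,
  ∂BFJ = FJ − BJ + BF.
As a 24×20 matrix over Z this has rank 14, with invariant factors (1,1,1,1,1,1,1,1,1,1,1,1,1,1).

The boundary map ∂_3: C_3 → C_2 sends each 3-simplex σ to the alternating sum Σ_i (−1)^i (σ with its i-th vertex removed). For instance
  ∂AEFM = EFM − AFM + AEM − AEF,
  ∂EFGM = FGM − EGM + EFM − EFG.
The 20×6 boundary matrix has rank 6 and Smith normal form diag(1,1,1,1,1,1).

Computing H_k = (kernel of ∂_k) / (image of ∂_{k+1}):

  H_0: rank C_0 − rank ∂_1 = 10 − 9 = 1, and the invariant factors of ∂_1 are all 1, so H_0 ≅ Z.
  H_1: rank ker ∂_1 − rank ∂_2 = (24 − 9) − 14 = 1, and the invariant factors of ∂_2 are all 1, so H_1 ≅ Z.
  H_2: rank ker ∂_2 − rank ∂_3 = (20 − 14) − 6 = 0, and the invariant factors of ∂_3 are all 1, so H_2 ≅ 0.
  H_3: rank ker ∂_3 − rank ∂_4 = (6 − 6) − 0 = 0, and there is no ∂_4, so H_3 ≅ 0.

As a check, the Euler characteristic is 10 − 24 + 20 − 6 = 0, which agrees with 1 − 1 + 0 − 0 = 0.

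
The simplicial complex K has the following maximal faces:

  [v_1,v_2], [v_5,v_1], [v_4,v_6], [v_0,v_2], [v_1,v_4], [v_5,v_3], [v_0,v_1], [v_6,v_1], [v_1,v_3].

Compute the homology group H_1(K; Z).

We work with the vertex ordering v_0 < v_1 < v_2 < v_3 < v_4 < v_5 < v_6. The simplices of K, each written with vertices in increasing order, are:

  0-simplices (7): [v_0], [v_1], [v_2], [v_3], [v_4], [v_5], [v_6]
  1-simplices (9): [v_0,v_1], [v_0,v_2], [v_1,v_2], [v_1,v_3], [v_1,v_4], [v_1,v_5], [v_1,v_6], [v_3,v_5], [v_4,v_6]

giving chain groups C_0 ≅ Z^7, C_1 ≅ Z^9.

Boundary ∂_1: C_1 → C_0 sends each edge [p,q] (with p < q) to q − p. For instance
  ∂[v_1,v_6] = [v_6] − [v_1].
The resulting 7×9 matrix has rank 6, and its Smith normal form has invariant factors (1,1,1,1,1,1).

From H_k ≅ ker(∂_k) / im(∂_{k+1}) we obtain:

  H_1: rank ker ∂_1 − rank ∂_2 = (9 − 6) − 0 = 3, and there is no ∂_2, so H_1 ≅ Z^3.

H_1 = Z^3.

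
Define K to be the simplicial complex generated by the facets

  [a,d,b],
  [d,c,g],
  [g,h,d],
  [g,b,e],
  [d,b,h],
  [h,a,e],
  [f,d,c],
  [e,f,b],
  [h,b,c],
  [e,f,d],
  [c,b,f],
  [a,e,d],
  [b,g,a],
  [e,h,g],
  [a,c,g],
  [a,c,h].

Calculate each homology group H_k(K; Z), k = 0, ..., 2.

H_0 ≅ Z,  H_1 ≅ Z^2,  H_2 ≅ Z.

We work with the vertex ordering a < b < c < d < e < f < g < h. The simplices of K, each written with vertices in increasing order, are:

  0-simplices (8): a, b, c, d, e, f, g, h
  1-simplices (24): ab, ac, ad, ae, ag, ah, bc, bd, be, bf, bg, bh, cd, cf, cg, ch, de, df, dg, dh, ef, eg, eh, gh
  2-simplices (16): abd, abg, acg, ach, ade, aeh, bcf, bch, bdh, bef, beg, cdf, cdg, def, dgh, egh

Hence C_0 ≅ Z^8, C_1 ≅ Z^24, C_2 ≅ Z^16.

Boundary ∂_1: C_1 → C_0 sends each edge [p,q] (with p < q) to q − p. For instance
  ∂cg = g − c.
The 8×24 boundary matrix has rank 7 and Smith normal form diag(1,1,1,1,1,1,1).

The boundary map ∂_2: C_2 → C_1 acts by ∂[p,q,r] = [q,r] − [p,r] + [p,q]. For instance
  ∂aeh = eh − ah + ae,
  ∂abg = bg − ag + ab.
As a 24×16 matrix over Z this has rank 15, with invariant factors (1,1,1,1,1,1,1,1,1,1,1,1,1,1,1).

Computing H_k = (kernel of ∂_k) / (image of ∂_{k+1}):

  H_0: rank C_0 − rank ∂_1 = 8 − 7 = 1, and the invariant factors of ∂_1 are all 1, so H_0 ≅ Z.
  H_1: rank ker ∂_1 − rank ∂_2 = (24 − 7) − 15 = 2, and the invariant factors of ∂_2 are all 1, so H_1 ≅ Z^2.
  H_2: rank ker ∂_2 − rank ∂_3 = (16 − 15) − 0 = 1, and there is no ∂_3, so H_2 ≅ Z.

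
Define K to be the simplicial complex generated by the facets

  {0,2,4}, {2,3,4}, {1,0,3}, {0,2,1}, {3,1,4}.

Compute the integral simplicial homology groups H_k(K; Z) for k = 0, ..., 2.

H_0 = Z,  H_1 = Z,  H_2 = 0.

Order the vertices as 0 < 1 < 2 < 3 < 4. Listing each simplex with vertices in this order, K has dimension 2 with simplices:

  0-simplices (5): [0], [1], [2], [3], [4]
  1-simplices (10): [0,1], [0,2], [0,3], [0,4], [1,2], [1,3], [1,4], [2,3], [2,4], [3,4]
  2-simplices (5): [0,1,2], [0,1,3], [0,2,4], [1,3,4], [2,3,4]

giving chain groups C_0 ≅ Z^5, C_1 ≅ Z^10, C_2 ≅ Z^5.

∂_1: C_1 → C_0 maps an edge to its endpoints' difference, ∂[p,q] = q − p. For instance
  ∂[0,4] = [4] − [0].
The 5×10 boundary matrix has rank 4 and Smith normal form diag(1,1,1,1).

∂_2: C_2 → C_1 sends each 2-simplex [p,q,r] to [q,r] − [p,r] + [p,q]. For instance
  ∂[2,3,4] = [3,4] − [2,4] + [2,3],
  ∂[0,1,2] = [1,2] − [0,2] + [0,1].
The resulting 10×5 matrix has rank 5, and its Smith normal form has invariant factors (1,1,1,1,1).

Computing H_k = (kernel of ∂_k) / (image of ∂_{k+1}):

  H_0: rank C_0 − rank ∂_1 = 5 − 4 = 1, and the invariant factors of ∂_1 are all 1, so H_0 = Z.
  H_1: rank ker ∂_1 − rank ∂_2 = (10 − 4) − 5 = 1, and the invariant factors of ∂_2 are all 1, so H_1 = Z.
  H_2: rank ker ∂_2 − rank ∂_3 = (5 − 5) − 0 = 0, and there is no ∂_3, so H_2 = 0.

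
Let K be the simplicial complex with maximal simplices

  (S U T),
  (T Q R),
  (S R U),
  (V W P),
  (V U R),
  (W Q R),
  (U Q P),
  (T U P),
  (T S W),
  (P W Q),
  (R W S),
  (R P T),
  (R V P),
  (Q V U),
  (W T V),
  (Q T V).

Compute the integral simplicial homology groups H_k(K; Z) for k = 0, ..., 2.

H_0 = Z,  H_1 = Z^2,  H_2 = Z.

K has 8 vertices, 24 edges, 16 triangles.
rank ∂_0 = 0, rank ∂_1 = 7 ⇒ b_0 = 8 − 0 − 7 = 1; all invariant factors of ∂_1 are 1 so no torsion. So H_0 ≅ Z.
rank ∂_1 = 7, rank ∂_2 = 15 ⇒ b_1 = 24 − 7 − 15 = 2; all invariant factors of ∂_2 are 1 so no torsion. So H_1 ≅ Z^2.
rank ∂_2 = 15, rank ∂_3 = 0 ⇒ b_2 = 16 − 15 − 0 = 1. So H_2 ≅ Z.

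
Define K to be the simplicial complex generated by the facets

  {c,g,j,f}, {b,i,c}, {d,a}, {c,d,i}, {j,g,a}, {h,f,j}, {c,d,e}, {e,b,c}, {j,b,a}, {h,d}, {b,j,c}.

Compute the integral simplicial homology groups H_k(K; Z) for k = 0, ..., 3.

Take the total order a < b < c < d < e < f < g < h < i < j on the vertex set. Then K (dimension 3) consists of the simplices:

  0-simplices (10): a, b, c, d, e, f, g, h, i, j
  1-simplices (22): ab, ad, ag, aj, bc, be, bi, bj, cd, ce, cf, cg, ci, cj, de, dh, di, fg, fh, fj, gj, hj
  2-simplices (12): abj, agj, bce, bci, bcj, cde, cdi, cfg, cfj, cgj, fgj, fhj
  3-simplices (1): cfgj

giving chain groups C_0 ≅ Z^10, C_1 ≅ Z^22, C_2 ≅ Z^12, C_3 ≅ Z^1.

Boundary ∂_1: C_1 → C_0 maps an edge to its endpoints' difference, ∂[p,q] = q − p.
The resulting 10×22 matrix has rank 9, and its Smith normal form has invariant factors (1,1,1,1,1,1,1,1,1).

The boundary map ∂_2: C_2 → C_1 maps a triangle to the signed sum of its edges. For instance
  ∂cdi = di − ci + cd,
  ∂cgj = gj − cj + cg.
This gives a 22×12 integer matrix of rank 11; reducing to Smith normal form yields diagonal entries (1,1,1,1,1,1,1,1,1,1,1).

Boundary ∂_3: C_3 → C_2 sends each 3-simplex σ to the alternating sum Σ_i (−1)^i (σ with its i-th vertex removed). For instance
  ∂cfgj = fgj − cgj + cfj − cfg.
The resulting 12×1 matrix has rank 1, and its Smith normal form has invariant factors (1).

Reading off H_k = ker ∂_k / im ∂_{k+1}:

  H_0: rank C_0 − rank ∂_1 = 10 − 9 = 1, and the invariant factors of ∂_1 are all 1, so H_0 = Z.
  H_1: rank ker ∂_1 − rank ∂_2 = (22 − 9) − 11 = 2, and the invariant factors of ∂_2 are all 1, so H_1 = Z^2.
  H_2: rank ker ∂_2 − rank ∂_3 = (12 − 11) − 1 = 0, and the invariant factors of ∂_3 are all 1, so H_2 = 0.
  H_3: rank ker ∂_3 − rank ∂_4 = (1 − 1) − 0 = 0, and there is no ∂_4, so H_3 = 0.

H_0 ≅ Z,  H_1 ≅ Z^2,  H_2 = 0,  H_3 = 0.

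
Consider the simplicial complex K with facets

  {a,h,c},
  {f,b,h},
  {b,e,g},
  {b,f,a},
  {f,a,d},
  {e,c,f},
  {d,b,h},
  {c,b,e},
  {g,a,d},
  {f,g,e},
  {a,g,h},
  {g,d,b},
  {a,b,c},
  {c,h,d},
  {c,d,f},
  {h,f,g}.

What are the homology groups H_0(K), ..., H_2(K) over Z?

H_0 = Z,  H_1 = Z^2,  H_2 = Z.

Take the total order a < b < c < d < e < f < g < h on the vertex set. Then K (dimension 2) consists of the simplices:

  0-simplices (8): a, b, c, d, e, f, g, h
  1-simplices (24): ab, ac, ad, af, ag, ah, bc, bd, be, bf, bg, bh, cd, ce, cf, ch, df, dg, dh, ef, eg, fg, fh, gh
  2-simplices (16): abc, abf, ach, adf, adg, agh, bce, bdg, bdh, beg, bfh, cdf, cdh, cef, efg, fgh

Hence C_0 ≅ Z^8, C_1 ≅ Z^24, C_2 ≅ Z^16.

∂_1: C_1 → C_0 sends each edge [p,q] (with p < q) to q − p. For instance
  ∂df = f − d.
As a 8×24 matrix over Z this has rank 7, with invariant factors (1,1,1,1,1,1,1).

Boundary ∂_2: C_2 → C_1 maps a triangle to the signed sum of its edges. For instance
  ∂cef = ef − cf + ce,
  ∂efg = fg − eg + ef.
The 24×16 boundary matrix has rank 15 and Smith normal form diag(1,1,1,1,1,1,1,1,1,1,1,1,1,1,1).

Computing H_k = (kernel of ∂_k) / (image of ∂_{k+1}):

  H_0: rank C_0 − rank ∂_1 = 8 − 7 = 1, and the invariant factors of ∂_1 are all 1, so H_0 ≅ Z.
  H_1: rank ker ∂_1 − rank ∂_2 = (24 − 7) − 15 = 2, and the invariant factors of ∂_2 are all 1, so H_1 ≅ Z^2.
  H_2: rank ker ∂_2 − rank ∂_3 = (16 − 15) − 0 = 1, and there is no ∂_3, so H_2 ≅ Z.

As a check, the Euler characteristic is 8 − 24 + 16 = 0, which agrees with 1 − 2 + 1 = 0.
(K is a triangulation of the torus T^2.)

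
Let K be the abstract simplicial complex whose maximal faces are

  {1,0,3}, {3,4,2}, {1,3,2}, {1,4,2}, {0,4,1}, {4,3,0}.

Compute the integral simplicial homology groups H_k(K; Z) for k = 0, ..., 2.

H_0 = Z,  H_1 = 0,  H_2 = Z.

We work with the vertex ordering 0 < 1 < 2 < 3 < 4. The simplices of K, each written with vertices in increasing order, are:

  0-simplices (5): [0], [1], [2], [3], [4]
  1-simplices (9): [0,1], [0,3], [0,4], [1,2], [1,3], [1,4], [2,3], [2,4], [3,4]
  2-simplices (6): [0,1,3], [0,1,4], [0,3,4], [1,2,3], [1,2,4], [2,3,4]

giving chain groups C_0 ≅ Z^5, C_1 ≅ Z^9, C_2 ≅ Z^6.

Boundary ∂_1: C_1 → C_0 sends each edge [p,q] (with p < q) to q − p. For instance
  ∂[3,4] = [4] − [3].
This gives a 5×9 integer matrix of rank 4; reducing to Smith normal form yields diagonal entries (1,1,1,1).

Boundary ∂_2: C_2 → C_1 acts by ∂[p,q,r] = [q,r] − [p,r] + [p,q]. For instance
  ∂[0,1,3] = [1,3] − [0,3] + [0,1],
  ∂[0,1,4] = [1,4] − [0,4] + [0,1].
This gives a 9×6 integer matrix of rank 5; reducing to Smith normal form yields diagonal entries (1,1,1,1,1).

Reading off H_k = ker ∂_k / im ∂_{k+1}:

  H_0: rank C_0 − rank ∂_1 = 5 − 4 = 1, and the invariant factors of ∂_1 are all 1, so H_0 ≅ Z.
  H_1: rank ker ∂_1 − rank ∂_2 = (9 − 4) − 5 = 0, and the invariant factors of ∂_2 are all 1, so H_1 ≅ 0.
  H_2: rank ker ∂_2 − rank ∂_3 = (6 − 5) − 0 = 1, and there is no ∂_3, so H_2 ≅ Z.

As a check, the Euler characteristic is 5 − 9 + 6 = 2, which agrees with 1 − 0 + 1 = 2.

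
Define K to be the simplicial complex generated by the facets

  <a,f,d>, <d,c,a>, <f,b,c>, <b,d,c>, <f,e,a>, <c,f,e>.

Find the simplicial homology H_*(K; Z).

Take the total order a < b < c < d < e < f on the vertex set. Then K (dimension 2) consists of the simplices:

  0-simplices (6): a, b, c, d, e, f
  1-simplices (12): ac, ad, ae, af, bc, bd, bf, cd, ce, cf, df, ef
  2-simplices (6): acd, adf, aef, bcd, bcf, cef

so the chain groups are C_0 ≅ Z^6, C_1 ≅ Z^12, C_2 ≅ Z^6.

∂_1: C_1 → C_0 sends each edge [p,q] (with p < q) to q − p. For instance
  ∂cd = d − c.
The 6×12 boundary matrix has rank 5 and Smith normal form diag(1,1,1,1,1).

∂_2: C_2 → C_1 sends each 2-simplex [p,q,r] to [q,r] − [p,r] + [p,q]. For instance
  ∂bcf = cf − bf + bc,
  ∂adf = df − af + ad.
The resulting 12×6 matrix has rank 6, and its Smith normal form has invariant factors (1,1,1,1,1,1).

Computing H_k = (kernel of ∂_k) / (image of ∂_{k+1}):

  H_0: rank C_0 − rank ∂_1 = 6 − 5 = 1, and the invariant factors of ∂_1 are all 1, so H_0 = Z.
  H_1: rank ker ∂_1 − rank ∂_2 = (12 − 5) − 6 = 1, and the invariant factors of ∂_2 are all 1, so H_1 = Z.
  H_2: rank ker ∂_2 − rank ∂_3 = (6 − 6) − 0 = 0, and there is no ∂_3, so H_2 = 0.

(K is a triangulation of the cylinder S^1 x I.)

H_0 ≅ Z,  H_1 ≅ Z,  H_2 = 0.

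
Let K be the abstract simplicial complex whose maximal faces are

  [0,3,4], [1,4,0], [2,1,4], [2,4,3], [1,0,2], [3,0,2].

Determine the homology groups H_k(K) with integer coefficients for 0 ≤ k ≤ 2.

Fix the vertex order 0 < 1 < 2 < 3 < 4 and write every simplex with vertices in increasing order. Then dim K = 2 and the simplices of K are:

  0-simplices (5): [0], [1], [2], [3], [4]
  1-simplices (9): [0,1], [0,2], [0,3], [0,4], [1,2], [1,4], [2,3], [2,4], [3,4]
  2-simplices (6): [0,1,2], [0,1,4], [0,2,3], [0,3,4], [1,2,4], [2,3,4]

Hence C_0 ≅ Z^5, C_1 ≅ Z^9, C_2 ≅ Z^6.

Boundary ∂_1: C_1 → C_0 is given by ∂[p,q] = [q] − [p]. For instance
  ∂[0,1] = [1] − [0].
The resulting 5×9 matrix has rank 4, and its Smith normal form has invariant factors (1,1,1,1).

The boundary map ∂_2: C_2 → C_1 acts by ∂[p,q,r] = [q,r] − [p,r] + [p,q]. For instance
  ∂[0,3,4] = [3,4] − [0,4] + [0,3],
  ∂[0,1,4] = [1,4] − [0,4] + [0,1].
As a 9×6 matrix over Z this has rank 5, with invariant factors (1,1,1,1,1).

Now H_k = ker ∂_k / im ∂_{k+1}, so:

  H_0: rank C_0 − rank ∂_1 = 5 − 4 = 1, and the invariant factors of ∂_1 are all 1, so H_0 ≅ Z.
  H_1: rank ker ∂_1 − rank ∂_2 = (9 − 4) − 5 = 0, and the invariant factors of ∂_2 are all 1, so H_1 ≅ 0.
  H_2: rank ker ∂_2 − rank ∂_3 = (6 − 5) − 0 = 1, and there is no ∂_3, so H_2 ≅ Z.

As a check, the Euler characteristic is 5 − 9 + 6 = 2, which agrees with 1 − 0 + 1 = 2.

H_0 = Z,  H_1 = 0,  H_2 = Z.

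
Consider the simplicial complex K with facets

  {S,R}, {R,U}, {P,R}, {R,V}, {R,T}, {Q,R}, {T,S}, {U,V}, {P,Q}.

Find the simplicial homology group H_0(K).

K has 7 vertices, 9 edges.
rank ∂_0 = 0, rank ∂_1 = 6 ⇒ b_0 = 7 − 0 − 6 = 1; all invariant factors of ∂_1 are 1 so no torsion. So H_0 = Z.

H_0 = Z.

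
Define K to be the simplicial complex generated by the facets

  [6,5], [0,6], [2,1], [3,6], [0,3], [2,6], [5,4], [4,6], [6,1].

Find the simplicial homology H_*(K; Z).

H_0 ≅ Z,  H_1 ≅ Z^3.

Take the total order 0 < 1 < 2 < 3 < 4 < 5 < 6 on the vertex set. Then K (dimension 1) consists of the simplices:

  0-simplices (7): [0], [1], [2], [3], [4], [5], [6]
  1-simplices (9): [0,3], [0,6], [1,2], [1,6], [2,6], [3,6], [4,5], [4,6], [5,6]

so the chain groups are C_0 ≅ Z^7, C_1 ≅ Z^9.

Boundary ∂_1: C_1 → C_0 sends each edge [p,q] (with p < q) to q − p. For instance
  ∂[2,6] = [6] − [2].
As a 7×9 matrix over Z this has rank 6, with invariant factors (1,1,1,1,1,1).

From H_k ≅ ker(∂_k) / im(∂_{k+1}) we obtain:

  H_0: rank C_0 − rank ∂_1 = 7 − 6 = 1, and the invariant factors of ∂_1 are all 1, so H_0 = Z.
  H_1: rank ker ∂_1 − rank ∂_2 = (9 − 6) − 0 = 3, and there is no ∂_2, so H_1 = Z^3.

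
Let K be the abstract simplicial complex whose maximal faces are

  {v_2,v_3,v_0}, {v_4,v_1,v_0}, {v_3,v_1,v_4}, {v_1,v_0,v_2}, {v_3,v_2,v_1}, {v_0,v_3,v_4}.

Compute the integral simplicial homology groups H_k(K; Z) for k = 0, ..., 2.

Take the total order v_0 < v_1 < v_2 < v_3 < v_4 on the vertex set. Then K (dimension 2) consists of the simplices:

  0-simplices (5): [v_0], [v_1], [v_2], [v_3], [v_4]
  1-simplices (9): [v_0,v_1], [v_0,v_2], [v_0,v_3], [v_0,v_4], [v_1,v_2], [v_1,v_3], [v_1,v_4], [v_2,v_3], [v_3,v_4]
  2-simplices (6): [v_0,v_1,v_2], [v_0,v_1,v_4], [v_0,v_2,v_3], [v_0,v_3,v_4], [v_1,v_2,v_3], [v_1,v_3,v_4]

Hence C_0 ≅ Z^5, C_1 ≅ Z^9, C_2 ≅ Z^6.

∂_1: C_1 → C_0 is given by ∂[p,q] = [q] − [p].
This gives a 5×9 integer matrix of rank 4; reducing to Smith normal form yields diagonal entries (1,1,1,1).

The boundary map ∂_2: C_2 → C_1 sends each 2-simplex [p,q,r] to [q,r] − [p,r] + [p,q]. For instance
  ∂[v_1,v_3,v_4] = [v_3,v_4] − [v_1,v_4] + [v_1,v_3],
  ∂[v_1,v_2,v_3] = [v_2,v_3] − [v_1,v_3] + [v_1,v_2].
The 9×6 boundary matrix has rank 5 and Smith normal form diag(1,1,1,1,1).

Now H_k = ker ∂_k / im ∂_{k+1}, so:

  H_0: rank C_0 − rank ∂_1 = 5 − 4 = 1, and the invariant factors of ∂_1 are all 1, so H_0 = Z.
  H_1: rank ker ∂_1 − rank ∂_2 = (9 − 4) − 5 = 0, and the invariant factors of ∂_2 are all 1, so H_1 = 0.
  H_2: rank ker ∂_2 − rank ∂_3 = (6 − 5) − 0 = 1, and there is no ∂_3, so H_2 = Z.

H_0 = Z,  H_1 = 0,  H_2 = Z.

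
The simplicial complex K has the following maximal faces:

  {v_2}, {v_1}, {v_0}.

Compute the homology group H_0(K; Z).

H_0 = Z^3.

We work with the vertex ordering v_0 < v_1 < v_2. The simplices of K, each written with vertices in increasing order, are:

  0-simplices (3): [v_0], [v_1], [v_2]

so the chain groups are C_0 ≅ Z^3.

Reading off H_k = ker ∂_k / im ∂_{k+1}:

  H_0: rank C_0 − rank ∂_1 = 3 − 0 = 3, and there is no ∂_1, so H_0 ≅ Z^3.

(K is a triangulation of a set of 3 points.)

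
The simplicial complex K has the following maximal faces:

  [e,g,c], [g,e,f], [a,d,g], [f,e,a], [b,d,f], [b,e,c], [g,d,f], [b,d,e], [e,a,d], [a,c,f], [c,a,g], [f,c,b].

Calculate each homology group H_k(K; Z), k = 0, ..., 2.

H_0 ≅ Z,  H_1 ≅ Z/2Z,  H_2 = 0.

Fix the vertex order a < b < c < d < e < f < g and write every simplex with vertices in increasing order. Then dim K = 2 and the simplices of K are:

  0-simplices (7): a, b, c, d, e, f, g
  1-simplices (18): ac, ad, ae, af, ag, bc, bd, be, bf, ce, cf, cg, de, df, dg, ef, eg, fg
  2-simplices (12): acf, acg, ade, adg, aef, bce, bcf, bde, bdf, ceg, dfg, efg

Hence C_0 ≅ Z^7, C_1 ≅ Z^18, C_2 ≅ Z^12.

∂_1: C_1 → C_0 sends each edge [p,q] (with p < q) to q − p. For instance
  ∂cg = g − c.
The resulting 7×18 matrix has rank 6, and its Smith normal form has invariant factors (1,1,1,1,1,1).

∂_2: C_2 → C_1 maps a triangle to the signed sum of its edges. For instance
  ∂efg = fg − eg + ef,
  ∂acg = cg − ag + ac.
The 18×12 boundary matrix has rank 12 and Smith normal form diag(1,1,1,1,1,1,1,1,1,1,1,2).

Reading off H_k = ker ∂_k / im ∂_{k+1}:

  H_0: rank C_0 − rank ∂_1 = 7 − 6 = 1, and the invariant factors of ∂_1 are all 1, so H_0 ≅ Z.
  H_1: rank ker ∂_1 − rank ∂_2 = (18 − 6) − 12 = 0, and ∂_2 has invariant factor 2 > 1, so H_1 ≅ Z/2Z.
  H_2: rank ker ∂_2 − rank ∂_3 = (12 − 12) − 0 = 0, and there is no ∂_3, so H_2 ≅ 0.

As a check, the Euler characteristic is 7 − 18 + 12 = 1, which agrees with 1 − 0 + 0 = 1.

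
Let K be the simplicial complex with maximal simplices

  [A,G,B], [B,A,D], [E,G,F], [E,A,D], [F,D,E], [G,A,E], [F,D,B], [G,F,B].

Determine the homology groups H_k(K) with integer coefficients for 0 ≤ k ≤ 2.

Fix the vertex order A < B < D < E < F < G and write every simplex with vertices in increasing order. Then dim K = 2 and the simplices of K are:

  0-simplices (6): A, B, D, E, F, G
  1-simplices (12): AB, AD, AE, AG, BD, BF, BG, DE, DF, EF, EG, FG
  2-simplices (8): ABD, ABG, ADE, AEG, BDF, BFG, DEF, EFG

so the chain groups are C_0 ≅ Z^6, C_1 ≅ Z^12, C_2 ≅ Z^8.

Boundary ∂_1: C_1 → C_0 is given by ∂[p,q] = [q] − [p].
The resulting 6×12 matrix has rank 5, and its Smith normal form has invariant factors (1,1,1,1,1).

∂_2: C_2 → C_1 maps a triangle to the signed sum of its edges. For instance
  ∂DEF = EF − DF + DE,
  ∂BDF = DF − BF + BD.
The 12×8 boundary matrix has rank 7 and Smith normal form diag(1,1,1,1,1,1,1).

Now H_k = ker ∂_k / im ∂_{k+1}, so:

  H_0: rank C_0 − rank ∂_1 = 6 − 5 = 1, and the invariant factors of ∂_1 are all 1, so H_0 = Z.
  H_1: rank ker ∂_1 − rank ∂_2 = (12 − 5) − 7 = 0, and the invariant factors of ∂_2 are all 1, so H_1 = 0.
  H_2: rank ker ∂_2 − rank ∂_3 = (8 − 7) − 0 = 1, and there is no ∂_3, so H_2 = Z.

H_0 ≅ Z,  H_1 = 0,  H_2 ≅ Z.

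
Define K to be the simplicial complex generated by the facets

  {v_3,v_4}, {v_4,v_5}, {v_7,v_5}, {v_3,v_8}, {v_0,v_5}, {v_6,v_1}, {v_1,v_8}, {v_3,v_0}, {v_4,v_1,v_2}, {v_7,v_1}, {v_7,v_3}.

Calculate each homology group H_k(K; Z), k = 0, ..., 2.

Take the total order v_0 < v_1 < v_2 < v_3 < v_4 < v_5 < v_6 < v_7 < v_8 on the vertex set. Then K (dimension 2) consists of the simplices:

  0-simplices (9): [v_0], [v_1], [v_2], [v_3], [v_4], [v_5], [v_6], [v_7], [v_8]
  1-simplices (13): [v_0,v_3], [v_0,v_5], [v_1,v_2], [v_1,v_4], [v_1,v_6], [v_1,v_7], [v_1,v_8], [v_2,v_4], [v_3,v_4], [v_3,v_7], [v_3,v_8], [v_4,v_5], [v_5,v_7]
  2-simplices (1): [v_1,v_2,v_4]

giving chain groups C_0 ≅ Z^9, C_1 ≅ Z^13, C_2 ≅ Z^1.

The boundary map ∂_1: C_1 → C_0 is given by ∂[p,q] = [q] − [p]. For instance
  ∂[v_1,v_8] = [v_8] − [v_1].
As a 9×13 matrix over Z this has rank 8, with invariant factors (1,1,1,1,1,1,1,1).

The boundary map ∂_2: C_2 → C_1 maps a triangle to the signed sum of its edges. For instance
  ∂[v_1,v_2,v_4] = [v_2,v_4] − [v_1,v_4] + [v_1,v_2].
The resulting 13×1 matrix has rank 1, and its Smith normal form has invariant factors (1).

Now H_k = ker ∂_k / im ∂_{k+1}, so:

  H_0: rank C_0 − rank ∂_1 = 9 − 8 = 1, and the invariant factors of ∂_1 are all 1, so H_0 ≅ Z.
  H_1: rank ker ∂_1 − rank ∂_2 = (13 − 8) − 1 = 4, and the invariant factors of ∂_2 are all 1, so H_1 ≅ Z^4.
  H_2: rank ker ∂_2 − rank ∂_3 = (1 − 1) − 0 = 0, and there is no ∂_3, so H_2 ≅ 0.

As a check, the Euler characteristic is 9 − 13 + 1 = -3, which agrees with 1 − 4 + 0 = -3.

H_0 = Z,  H_1 = Z^4,  H_2 = 0.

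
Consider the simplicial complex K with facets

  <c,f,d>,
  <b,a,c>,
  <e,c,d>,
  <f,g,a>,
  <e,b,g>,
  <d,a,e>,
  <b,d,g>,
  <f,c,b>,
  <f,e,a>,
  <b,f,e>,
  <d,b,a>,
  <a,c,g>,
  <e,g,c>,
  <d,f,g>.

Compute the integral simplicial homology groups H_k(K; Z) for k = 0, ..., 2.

H_0 = Z,  H_1 = Z^2,  H_2 = Z.

We work with the vertex ordering a < b < c < d < e < f < g. The simplices of K, each written with vertices in increasing order, are:

  0-simplices (7): a, b, c, d, e, f, g
  1-simplices (21): ab, ac, ad, ae, af, ag, bc, bd, be, bf, bg, cd, ce, cf, cg, de, df, dg, ef, eg, fg
  2-simplices (14): abc, abd, acg, ade, aef, afg, bcf, bdg, bef, beg, cde, cdf, ceg, dfg

giving chain groups C_0 ≅ Z^7, C_1 ≅ Z^21, C_2 ≅ Z^14.

The boundary map ∂_1: C_1 → C_0 maps an edge to its endpoints' difference, ∂[p,q] = q − p.
This gives a 7×21 integer matrix of rank 6; reducing to Smith normal form yields diagonal entries (1,1,1,1,1,1).

Boundary ∂_2: C_2 → C_1 acts by ∂[p,q,r] = [q,r] − [p,r] + [p,q]. For instance
  ∂ceg = eg − cg + ce,
  ∂bcf = cf − bf + bc.
The resulting 21×14 matrix has rank 13, and its Smith normal form has invariant factors (1,1,1,1,1,1,1,1,1,1,1,1,1).

Computing H_k = (kernel of ∂_k) / (image of ∂_{k+1}):

  H_0: rank C_0 − rank ∂_1 = 7 − 6 = 1, and the invariant factors of ∂_1 are all 1, so H_0 ≅ Z.
  H_1: rank ker ∂_1 − rank ∂_2 = (21 − 6) − 13 = 2, and the invariant factors of ∂_2 are all 1, so H_1 ≅ Z^2.
  H_2: rank ker ∂_2 − rank ∂_3 = (14 − 13) − 0 = 1, and there is no ∂_3, so H_2 ≅ Z.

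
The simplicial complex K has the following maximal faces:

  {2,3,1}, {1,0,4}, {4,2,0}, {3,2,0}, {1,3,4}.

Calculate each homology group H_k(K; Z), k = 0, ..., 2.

H_0 ≅ Z,  H_1 ≅ Z,  H_2 = 0.

Fix the vertex order 0 < 1 < 2 < 3 < 4 and write every simplex with vertices in increasing order. Then dim K = 2 and the simplices of K are:

  0-simplices (5): [0], [1], [2], [3], [4]
  1-simplices (10): [0,1], [0,2], [0,3], [0,4], [1,2], [1,3], [1,4], [2,3], [2,4], [3,4]
  2-simplices (5): [0,1,4], [0,2,3], [0,2,4], [1,2,3], [1,3,4]

so the chain groups are C_0 ≅ Z^5, C_1 ≅ Z^10, C_2 ≅ Z^5.

Boundary ∂_1: C_1 → C_0 maps an edge to its endpoints' difference, ∂[p,q] = q − p. For instance
  ∂[0,3] = [3] − [0].
As a 5×10 matrix over Z this has rank 4, with invariant factors (1,1,1,1).

Boundary ∂_2: C_2 → C_1 maps a triangle to the signed sum of its edges. For instance
  ∂[0,1,4] = [1,4] − [0,4] + [0,1],
  ∂[1,3,4] = [3,4] − [1,4] + [1,3].
This gives a 10×5 integer matrix of rank 5; reducing to Smith normal form yields diagonal entries (1,1,1,1,1).

From H_k ≅ ker(∂_k) / im(∂_{k+1}) we obtain:

  H_0: rank C_0 − rank ∂_1 = 5 − 4 = 1, and the invariant factors of ∂_1 are all 1, so H_0 = Z.
  H_1: rank ker ∂_1 − rank ∂_2 = (10 − 4) − 5 = 1, and the invariant factors of ∂_2 are all 1, so H_1 = Z.
  H_2: rank ker ∂_2 − rank ∂_3 = (5 − 5) − 0 = 0, and there is no ∂_3, so H_2 = 0.

(K is a triangulation of the Möbius band.)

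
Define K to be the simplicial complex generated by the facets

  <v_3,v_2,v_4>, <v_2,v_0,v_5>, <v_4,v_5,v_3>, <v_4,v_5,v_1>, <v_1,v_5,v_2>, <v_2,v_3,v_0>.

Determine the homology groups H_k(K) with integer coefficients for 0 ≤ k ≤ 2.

K has 6 vertices, 12 edges, 6 triangles.
rank ∂_0 = 0, rank ∂_1 = 5 ⇒ b_0 = 6 − 0 − 5 = 1; all invariant factors of ∂_1 are 1 so no torsion. So H_0 = Z.
rank ∂_1 = 5, rank ∂_2 = 6 ⇒ b_1 = 12 − 5 − 6 = 1; all invariant factors of ∂_2 are 1 so no torsion. So H_1 = Z.
rank ∂_2 = 6, rank ∂_3 = 0 ⇒ b_2 = 6 − 6 − 0 = 0. So H_2 = 0.

H_0 = Z,  H_1 = Z,  H_2 = 0.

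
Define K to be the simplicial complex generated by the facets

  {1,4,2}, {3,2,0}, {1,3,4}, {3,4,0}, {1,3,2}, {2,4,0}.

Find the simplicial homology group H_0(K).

We work with the vertex ordering 0 < 1 < 2 < 3 < 4. The simplices of K, each written with vertices in increasing order, are:

  0-simplices (5): [0], [1], [2], [3], [4]
  1-simplices (9): [0,2], [0,3], [0,4], [1,2], [1,3], [1,4], [2,3], [2,4], [3,4]
  2-simplices (6): [0,2,3], [0,2,4], [0,3,4], [1,2,3], [1,2,4], [1,3,4]

giving chain groups C_0 ≅ Z^5, C_1 ≅ Z^9, C_2 ≅ Z^6.

∂_1: C_1 → C_0 sends each edge [p,q] (with p < q) to q − p.
The 5×9 boundary matrix has rank 4 and Smith normal form diag(1,1,1,1).

∂_2: C_2 → C_1 acts by ∂[p,q,r] = [q,r] − [p,r] + [p,q]. For instance
  ∂[0,3,4] = [3,4] − [0,4] + [0,3],
  ∂[1,2,4] = [2,4] − [1,4] + [1,2].
The 9×6 boundary matrix has rank 5 and Smith normal form diag(1,1,1,1,1).

From H_k ≅ ker(∂_k) / im(∂_{k+1}) we obtain:

  H_0: rank C_0 − rank ∂_1 = 5 − 4 = 1, and the invariant factors of ∂_1 are all 1, so H_0 ≅ Z.

(K is a triangulation of the 2-sphere S^2.)

H_0 ≅ Z.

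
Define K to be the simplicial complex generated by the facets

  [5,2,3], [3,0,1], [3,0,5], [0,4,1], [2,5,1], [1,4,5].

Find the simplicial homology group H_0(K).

Fix the vertex order 0 < 1 < 2 < 3 < 4 < 5 and write every simplex with vertices in increasing order. Then dim K = 2 and the simplices of K are:

  0-simplices (6): [0], [1], [2], [3], [4], [5]
  1-simplices (12): [0,1], [0,3], [0,4], [0,5], [1,2], [1,3], [1,4], [1,5], [2,3], [2,5], [3,5], [4,5]
  2-simplices (6): [0,1,3], [0,1,4], [0,3,5], [1,2,5], [1,4,5], [2,3,5]

giving chain groups C_0 ≅ Z^6, C_1 ≅ Z^12, C_2 ≅ Z^6.

∂_1: C_1 → C_0 sends each edge [p,q] (with p < q) to q − p.
This gives a 6×12 integer matrix of rank 5; reducing to Smith normal form yields diagonal entries (1,1,1,1,1).

Boundary ∂_2: C_2 → C_1 sends each 2-simplex [p,q,r] to [q,r] − [p,r] + [p,q]. For instance
  ∂[1,4,5] = [4,5] − [1,5] + [1,4],
  ∂[1,2,5] = [2,5] − [1,5] + [1,2].
As a 12×6 matrix over Z this has rank 6, with invariant factors (1,1,1,1,1,1).

From H_k ≅ ker(∂_k) / im(∂_{k+1}) we obtain:

  H_0: rank C_0 − rank ∂_1 = 6 − 5 = 1, and the invariant factors of ∂_1 are all 1, so H_0 = Z.

(K is a triangulation of the cylinder S^1 x I.)

H_0 = Z.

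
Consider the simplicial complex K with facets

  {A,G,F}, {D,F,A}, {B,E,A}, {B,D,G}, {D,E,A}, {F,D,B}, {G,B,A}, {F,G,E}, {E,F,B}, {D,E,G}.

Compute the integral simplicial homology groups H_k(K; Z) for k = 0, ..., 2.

Order the vertices as A < B < D < E < F < G. Listing each simplex with vertices in this order, K has dimension 2 with simplices:

  0-simplices (6): A, B, D, E, F, G
  1-simplices (15): AB, AD, AE, AF, AG, BD, BE, BF, BG, DE, DF, DG, EF, EG, FG
  2-simplices (10): ABE, ABG, ADE, ADF, AFG, BDF, BDG, BEF, DEG, EFG

giving chain groups C_0 ≅ Z^6, C_1 ≅ Z^15, C_2 ≅ Z^10.

Boundary ∂_1: C_1 → C_0 sends each edge [p,q] (with p < q) to q − p. For instance
  ∂BD = D − B.
As a 6×15 matrix over Z this has rank 5, with invariant factors (1,1,1,1,1).

The boundary map ∂_2: C_2 → C_1 sends each 2-simplex [p,q,r] to [q,r] − [p,r] + [p,q]. For instance
  ∂ABE = BE − AE + AB,
  ∂BDG = DG − BG + BD.
This gives a 15×10 integer matrix of rank 10; reducing to Smith normal form yields diagonal entries (1,1,1,1,1,1,1,1,1,2).

Reading off H_k = ker ∂_k / im ∂_{k+1}:

  H_0: rank C_0 − rank ∂_1 = 6 − 5 = 1, and the invariant factors of ∂_1 are all 1, so H_0 ≅ Z.
  H_1: rank ker ∂_1 − rank ∂_2 = (15 − 5) − 10 = 0, and ∂_2 has invariant factor 2 > 1, so H_1 ≅ Z/2.
  H_2: rank ker ∂_2 − rank ∂_3 = (10 − 10) − 0 = 0, and there is no ∂_3, so H_2 ≅ 0.

H_0 = Z,  H_1 = Z/2,  H_2 = 0.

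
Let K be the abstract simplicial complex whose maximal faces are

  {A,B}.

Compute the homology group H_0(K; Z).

H_0 ≅ Z.

Take the total order A < B on the vertex set. Then K (dimension 1) consists of the simplices:

  0-simplices (2): A, B
  1-simplices (1): AB

Hence C_0 ≅ Z^2, C_1 ≅ Z^1.

The boundary map ∂_1: C_1 → C_0 is given by ∂[p,q] = [q] − [p]. For instance
  ∂AB = B − A.
This gives a 2×1 integer matrix of rank 1; reducing to Smith normal form yields diagonal entries (1).

Reading off H_k = ker ∂_k / im ∂_{k+1}:

  H_0: rank C_0 − rank ∂_1 = 2 − 1 = 1, and the invariant factors of ∂_1 are all 1, so H_0 ≅ Z.

(K is a triangulation of the 1-simplex.)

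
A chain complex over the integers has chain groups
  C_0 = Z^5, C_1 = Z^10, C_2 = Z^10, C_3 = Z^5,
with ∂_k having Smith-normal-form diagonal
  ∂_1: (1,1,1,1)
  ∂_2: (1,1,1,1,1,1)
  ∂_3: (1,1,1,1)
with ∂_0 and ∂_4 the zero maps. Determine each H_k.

H_0: b_0 = 5 − 0 − 4 = 1; torsion from ∂_1 factors > 1: none. So H_0 ≅ Z.
H_1: b_1 = 10 − 4 − 6 = 0; torsion from ∂_2 factors > 1: none. So H_1 ≅ 0.
H_2: b_2 = 10 − 6 − 4 = 0; torsion from ∂_3 factors > 1: none. So H_2 ≅ 0.
H_3: b_3 = 5 − 4 − 0 = 1; torsion from ∂_4 factors > 1: none. So H_3 ≅ Z.

H_0 ≅ Z,  H_1 = 0,  H_2 = 0,  H_3 ≅ Z.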